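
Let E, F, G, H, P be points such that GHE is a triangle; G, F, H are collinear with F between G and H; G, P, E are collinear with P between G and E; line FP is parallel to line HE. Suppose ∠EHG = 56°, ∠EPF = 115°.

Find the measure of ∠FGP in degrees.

∠FGP = 59°

1. ∠GFP = 56°  [FP∥HE, corresponding at F]
2. ∠FPG = 65°  [linear pair at P on GE]
3. ∠FGP = 59°  [△GFP]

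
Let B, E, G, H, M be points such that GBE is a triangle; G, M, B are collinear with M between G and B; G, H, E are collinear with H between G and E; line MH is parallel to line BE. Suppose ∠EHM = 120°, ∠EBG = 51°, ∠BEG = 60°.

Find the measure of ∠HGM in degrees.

∠HGM = 69°

1. ∠GHM = 60°  [linear pair at H on GE]
2. ∠GMH = 51°  [MH∥BE, corresponding at M]
3. ∠HGM = 69°  [△GMH]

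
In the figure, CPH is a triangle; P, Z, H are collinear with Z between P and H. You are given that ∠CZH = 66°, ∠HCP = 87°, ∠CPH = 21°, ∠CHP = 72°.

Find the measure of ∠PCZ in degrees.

1. ∠CZP = 114°  [linear pair at Z on PH]
2. ∠CPZ = 21°  [Z on ray PH]
3. ∠PCZ = 45°  [△CPZ]

∠PCZ = 45°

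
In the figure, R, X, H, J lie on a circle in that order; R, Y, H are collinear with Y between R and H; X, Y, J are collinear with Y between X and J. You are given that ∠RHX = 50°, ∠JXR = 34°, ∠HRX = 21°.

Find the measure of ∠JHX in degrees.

∠JHX = 84°

1. ∠RJX = 50°  [same arc RX]
2. ∠JRX = 96°  [△RXJ]
3. ∠JHX = 84°  [cyclic RXHJ, opposite ∠R+∠H]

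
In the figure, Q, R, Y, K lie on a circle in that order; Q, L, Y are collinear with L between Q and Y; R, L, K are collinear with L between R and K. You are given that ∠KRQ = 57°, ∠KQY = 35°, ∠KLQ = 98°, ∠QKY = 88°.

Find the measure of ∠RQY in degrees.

1. ∠KRY = 35°  [same arc YK]
2. ∠RLY = 98°  [vertical angles at L]
3. ∠QRY = 92°  [cyclic QRYK, opposite ∠R+∠K]
4. ∠QYR = 47°  [△RLY]
5. ∠RQY = 41°  [△QRY]

∠RQY = 41°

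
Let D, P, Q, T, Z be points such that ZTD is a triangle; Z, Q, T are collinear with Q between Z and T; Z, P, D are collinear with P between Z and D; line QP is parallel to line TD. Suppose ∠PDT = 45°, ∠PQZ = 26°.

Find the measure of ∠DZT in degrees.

∠DZT = 109°

1. ∠TDZ = 45°  [P on ray DZ]
2. ∠DTZ = 26°  [QP∥TD, corresponding at Q]
3. ∠DZT = 109°  [△ZTD]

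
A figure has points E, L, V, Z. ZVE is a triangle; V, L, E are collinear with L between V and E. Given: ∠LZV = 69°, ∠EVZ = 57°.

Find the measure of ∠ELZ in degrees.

∠ELZ = 126°

1. ∠LVZ = 57°  [L on ray VE]
2. ∠VLZ = 54°  [△ZVL]
3. ∠ELZ = 126°  [linear pair at L on VE]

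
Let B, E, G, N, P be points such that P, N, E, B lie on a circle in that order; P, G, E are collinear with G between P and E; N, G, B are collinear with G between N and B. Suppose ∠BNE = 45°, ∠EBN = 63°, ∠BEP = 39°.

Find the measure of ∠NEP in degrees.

1. ∠BEN = 72°  [△NEB]
2. ∠BNP = 39°  [same arc PB]
3. ∠BPN = 108°  [cyclic PNEB, opposite ∠P+∠E]
4. ∠NBP = 33°  [△PNB]
5. ∠NEP = 33°  [same arc PN]

∠NEP = 33°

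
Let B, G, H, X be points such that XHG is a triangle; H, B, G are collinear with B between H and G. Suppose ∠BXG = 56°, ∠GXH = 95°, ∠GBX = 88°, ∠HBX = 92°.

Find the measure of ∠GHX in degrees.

∠GHX = 49°

1. ∠BGX = 36°  [△XBG]
2. ∠HGX = 36°  [B on ray GH]
3. ∠GHX = 49°  [△XHG]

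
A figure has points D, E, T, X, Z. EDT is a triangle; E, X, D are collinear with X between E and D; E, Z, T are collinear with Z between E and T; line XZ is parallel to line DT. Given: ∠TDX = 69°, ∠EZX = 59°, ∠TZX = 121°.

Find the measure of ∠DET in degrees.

1. ∠EDT = 69°  [X on ray DE]
2. ∠DTE = 59°  [XZ∥DT, corresponding at Z]
3. ∠DET = 52°  [△EDT]

∠DET = 52°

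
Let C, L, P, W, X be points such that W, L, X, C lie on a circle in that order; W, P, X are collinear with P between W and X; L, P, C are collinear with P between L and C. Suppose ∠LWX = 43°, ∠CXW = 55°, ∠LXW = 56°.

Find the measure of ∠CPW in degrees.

∠CPW = 98°

1. ∠LCX = 43°  [same arc LX]
2. ∠CPX = 82°  [△XPC]
3. ∠CPW = 98°  [linear pair at P on WX]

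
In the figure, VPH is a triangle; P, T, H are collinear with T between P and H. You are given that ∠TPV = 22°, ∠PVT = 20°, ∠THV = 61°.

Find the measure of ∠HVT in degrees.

1. ∠PTV = 138°  [△VPT]
2. ∠HTV = 42°  [linear pair at T on PH]
3. ∠HVT = 77°  [△VTH]

∠HVT = 77°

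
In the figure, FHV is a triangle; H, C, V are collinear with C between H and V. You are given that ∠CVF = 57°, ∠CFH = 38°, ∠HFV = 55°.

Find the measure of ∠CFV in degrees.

1. ∠FVH = 57°  [C on ray VH]
2. ∠FHV = 68°  [△FHV]
3. ∠CHF = 68°  [C on ray HV]
4. ∠FCH = 74°  [△FHC]
5. ∠FCV = 106°  [linear pair at C on HV]
6. ∠CFV = 17°  [△FCV]

∠CFV = 17°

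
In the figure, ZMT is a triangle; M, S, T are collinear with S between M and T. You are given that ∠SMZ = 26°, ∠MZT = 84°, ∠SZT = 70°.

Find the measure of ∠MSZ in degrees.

1. ∠TMZ = 26°  [S on ray MT]
2. ∠MTZ = 70°  [△ZMT]
3. ∠STZ = 70°  [S on ray TM]
4. ∠TSZ = 40°  [△ZST]
5. ∠MSZ = 140°  [linear pair at S on MT]

∠MSZ = 140°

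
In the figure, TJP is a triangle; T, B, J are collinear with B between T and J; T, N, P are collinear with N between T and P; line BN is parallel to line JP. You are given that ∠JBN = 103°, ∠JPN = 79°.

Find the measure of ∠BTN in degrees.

1. ∠NBT = 77°  [linear pair at B on TJ]
2. ∠JPT = 79°  [N on ray PT]
3. ∠PJT = 77°  [BN∥JP, corresponding at B]
4. ∠JTP = 24°  [△TJP]
5. ∠BTN = 24°  [B on TJ, N on TP]

∠BTN = 24°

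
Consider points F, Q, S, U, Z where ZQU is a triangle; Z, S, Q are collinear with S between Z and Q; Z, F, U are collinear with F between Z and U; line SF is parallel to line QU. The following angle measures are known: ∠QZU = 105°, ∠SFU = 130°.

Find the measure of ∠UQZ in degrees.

∠UQZ = 25°

1. ∠FZS = 105°  [S on ZQ, F on ZU]
2. ∠SFZ = 50°  [linear pair at F on ZU]
3. ∠FSZ = 25°  [△ZSF]
4. ∠UQZ = 25°  [SF∥QU, corresponding at S]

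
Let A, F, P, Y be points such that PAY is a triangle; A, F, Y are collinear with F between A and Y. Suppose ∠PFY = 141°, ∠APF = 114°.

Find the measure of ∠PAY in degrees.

∠PAY = 27°

1. ∠AFP = 39°  [linear pair at F on AY]
2. ∠FAP = 27°  [△PAF]
3. ∠PAY = 27°  [F on ray AY]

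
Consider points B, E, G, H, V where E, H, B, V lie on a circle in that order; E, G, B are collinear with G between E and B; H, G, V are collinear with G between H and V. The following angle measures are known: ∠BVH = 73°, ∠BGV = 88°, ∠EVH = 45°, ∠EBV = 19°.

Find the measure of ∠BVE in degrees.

∠BVE = 118°

1. ∠EGV = 92°  [linear pair at G on EB]
2. ∠BEV = 43°  [△EGV]
3. ∠BVE = 118°  [△EBV]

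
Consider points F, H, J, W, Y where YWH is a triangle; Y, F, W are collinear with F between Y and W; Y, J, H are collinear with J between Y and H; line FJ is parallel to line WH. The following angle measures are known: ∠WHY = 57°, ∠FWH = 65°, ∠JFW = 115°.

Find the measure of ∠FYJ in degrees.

1. ∠FJY = 57°  [FJ∥WH, corresponding at J]
2. ∠JFY = 65°  [linear pair at F on YW]
3. ∠FYJ = 58°  [△YFJ]

∠FYJ = 58°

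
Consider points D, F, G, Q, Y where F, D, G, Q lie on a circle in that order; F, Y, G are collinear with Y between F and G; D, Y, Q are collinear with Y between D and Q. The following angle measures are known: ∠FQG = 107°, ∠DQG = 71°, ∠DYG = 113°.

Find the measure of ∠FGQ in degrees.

∠FGQ = 42°

1. ∠DFG = 71°  [same arc DG]
2. ∠DYF = 67°  [linear pair at Y on FG]
3. ∠FDQ = 42°  [△FYD]
4. ∠FGQ = 42°  [same arc FQ]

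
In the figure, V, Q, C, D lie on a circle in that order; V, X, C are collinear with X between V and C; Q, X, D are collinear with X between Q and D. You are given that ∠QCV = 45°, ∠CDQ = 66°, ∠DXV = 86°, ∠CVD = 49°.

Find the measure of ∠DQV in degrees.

1. ∠CVQ = 66°  [same arc QC]
2. ∠CXQ = 86°  [vertical angles at X]
3. ∠QXV = 94°  [linear pair at X on VC]
4. ∠DQV = 20°  [△VXQ]

∠DQV = 20°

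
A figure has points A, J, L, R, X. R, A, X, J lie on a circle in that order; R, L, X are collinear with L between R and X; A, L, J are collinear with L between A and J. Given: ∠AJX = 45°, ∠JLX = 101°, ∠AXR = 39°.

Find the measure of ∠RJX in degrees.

1. ∠ARX = 45°  [same arc AX]
2. ∠RAX = 96°  [△RAX]
3. ∠RJX = 84°  [cyclic RAXJ, opposite ∠A+∠J]

∠RJX = 84°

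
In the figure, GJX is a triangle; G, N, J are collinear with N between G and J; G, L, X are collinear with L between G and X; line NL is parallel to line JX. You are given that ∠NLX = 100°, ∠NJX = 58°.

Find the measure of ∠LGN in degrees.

1. ∠GLN = 80°  [linear pair at L on GX]
2. ∠GJX = 58°  [N on ray JG]
3. ∠GXJ = 80°  [NL∥JX, corresponding at L]
4. ∠JGX = 42°  [△GJX]
5. ∠LGN = 42°  [N on GJ, L on GX]

∠LGN = 42°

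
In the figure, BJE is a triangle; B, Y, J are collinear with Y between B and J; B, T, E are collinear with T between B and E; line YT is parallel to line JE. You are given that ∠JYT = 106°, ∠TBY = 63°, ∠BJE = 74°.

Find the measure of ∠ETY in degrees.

∠ETY = 137°

1. ∠BYT = 74°  [linear pair at Y on BJ]
2. ∠BTY = 43°  [△BYT]
3. ∠ETY = 137°  [linear pair at T on BE]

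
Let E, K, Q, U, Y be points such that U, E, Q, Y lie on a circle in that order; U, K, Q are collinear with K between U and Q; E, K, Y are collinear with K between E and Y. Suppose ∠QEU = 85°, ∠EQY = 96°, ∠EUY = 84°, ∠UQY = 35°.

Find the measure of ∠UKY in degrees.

∠UKY = 69°

1. ∠QYU = 95°  [cyclic UEQY, opposite ∠E+∠Y]
2. ∠UEY = 35°  [same arc UY]
3. ∠QUY = 50°  [△UQY]
4. ∠EYU = 61°  [△UEY]
5. ∠UKY = 69°  [△UKY]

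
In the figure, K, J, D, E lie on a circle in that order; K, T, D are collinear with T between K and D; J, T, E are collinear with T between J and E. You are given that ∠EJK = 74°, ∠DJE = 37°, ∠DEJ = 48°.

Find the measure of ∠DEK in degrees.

1. ∠EDK = 74°  [same arc KE]
2. ∠DKE = 37°  [same arc DE]
3. ∠DEK = 69°  [△KDE]

∠DEK = 69°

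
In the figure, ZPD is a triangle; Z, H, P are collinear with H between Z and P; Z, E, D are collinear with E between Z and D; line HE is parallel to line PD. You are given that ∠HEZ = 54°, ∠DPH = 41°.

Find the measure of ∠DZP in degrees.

∠DZP = 85°

1. ∠PDZ = 54°  [HE∥PD, corresponding at E]
2. ∠DPZ = 41°  [H on ray PZ]
3. ∠DZP = 85°  [△ZPD]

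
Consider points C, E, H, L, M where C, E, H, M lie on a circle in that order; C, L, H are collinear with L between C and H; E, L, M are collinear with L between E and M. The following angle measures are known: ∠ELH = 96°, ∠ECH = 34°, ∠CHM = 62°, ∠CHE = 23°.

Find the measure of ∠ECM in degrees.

∠ECM = 95°

1. ∠CLE = 84°  [linear pair at L on CH]
2. ∠CEM = 62°  [△CLE]
3. ∠CME = 23°  [same arc CE]
4. ∠ECM = 95°  [△CEM]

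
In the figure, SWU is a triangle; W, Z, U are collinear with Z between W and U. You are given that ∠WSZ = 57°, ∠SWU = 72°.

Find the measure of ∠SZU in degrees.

∠SZU = 129°

1. ∠SWZ = 72°  [Z on ray WU]
2. ∠SZW = 51°  [△SWZ]
3. ∠SZU = 129°  [linear pair at Z on WU]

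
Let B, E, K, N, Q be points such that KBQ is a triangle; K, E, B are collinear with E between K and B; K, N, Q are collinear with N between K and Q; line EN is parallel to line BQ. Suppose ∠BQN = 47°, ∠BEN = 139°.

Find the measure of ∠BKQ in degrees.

∠BKQ = 92°

1. ∠BQK = 47°  [N on ray QK]
2. ∠KEN = 41°  [linear pair at E on KB]
3. ∠ENK = 47°  [EN∥BQ, corresponding at N]
4. ∠EKN = 92°  [△KEN]
5. ∠BKQ = 92°  [E on KB, N on KQ]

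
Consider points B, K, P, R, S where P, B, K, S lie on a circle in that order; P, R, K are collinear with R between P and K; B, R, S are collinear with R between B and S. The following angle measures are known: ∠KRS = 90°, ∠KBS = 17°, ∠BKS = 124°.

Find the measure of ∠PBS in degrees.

∠PBS = 51°

1. ∠PRS = 90°  [linear pair at R on PK]
2. ∠KPS = 17°  [same arc KS]
3. ∠BPS = 56°  [cyclic PBKS, opposite ∠P+∠K]
4. ∠BSP = 73°  [△PRS]
5. ∠PBS = 51°  [△PBS]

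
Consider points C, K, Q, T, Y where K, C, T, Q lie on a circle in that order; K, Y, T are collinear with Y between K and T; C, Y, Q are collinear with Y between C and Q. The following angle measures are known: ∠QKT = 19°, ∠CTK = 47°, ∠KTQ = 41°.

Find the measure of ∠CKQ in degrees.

1. ∠CQK = 47°  [same arc KC]
2. ∠KCQ = 41°  [same arc KQ]
3. ∠CKQ = 92°  [△KCQ]

∠CKQ = 92°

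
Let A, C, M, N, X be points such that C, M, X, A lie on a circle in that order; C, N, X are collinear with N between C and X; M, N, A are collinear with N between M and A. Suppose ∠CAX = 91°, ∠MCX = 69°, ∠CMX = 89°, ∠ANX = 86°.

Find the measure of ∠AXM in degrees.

∠AXM = 47°

1. ∠CXM = 22°  [△CMX]
2. ∠CNM = 86°  [vertical angles at N]
3. ∠CAM = 22°  [same arc CM]
4. ∠AMC = 25°  [△CNM]
5. ∠ACM = 133°  [△CMA]
6. ∠AXM = 47°  [cyclic CMXA, opposite ∠C+∠X]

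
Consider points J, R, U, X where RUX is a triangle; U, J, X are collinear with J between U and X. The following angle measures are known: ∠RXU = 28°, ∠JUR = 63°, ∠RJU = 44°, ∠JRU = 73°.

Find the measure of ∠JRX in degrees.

1. ∠JXR = 28°  [J on ray XU]
2. ∠RJX = 136°  [linear pair at J on UX]
3. ∠JRX = 16°  [△RJX]

∠JRX = 16°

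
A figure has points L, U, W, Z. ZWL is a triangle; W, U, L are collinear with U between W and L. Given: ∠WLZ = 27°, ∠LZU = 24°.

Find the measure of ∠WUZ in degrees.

∠WUZ = 51°

1. ∠ULZ = 27°  [U on ray LW]
2. ∠LUZ = 129°  [△ZUL]
3. ∠WUZ = 51°  [linear pair at U on WL]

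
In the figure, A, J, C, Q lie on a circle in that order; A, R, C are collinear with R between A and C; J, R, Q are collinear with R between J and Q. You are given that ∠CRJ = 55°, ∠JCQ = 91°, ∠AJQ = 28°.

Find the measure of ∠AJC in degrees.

∠AJC = 90°

1. ∠ARJ = 125°  [linear pair at R on AC]
2. ∠JAQ = 89°  [cyclic AJCQ, opposite ∠A+∠C]
3. ∠AQJ = 63°  [△AJQ]
4. ∠CAJ = 27°  [△ARJ]
5. ∠ACJ = 63°  [same arc AJ]
6. ∠AJC = 90°  [△AJC]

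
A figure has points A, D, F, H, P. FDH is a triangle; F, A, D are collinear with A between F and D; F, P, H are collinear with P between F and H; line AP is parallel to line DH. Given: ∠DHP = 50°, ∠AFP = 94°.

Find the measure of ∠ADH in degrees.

∠ADH = 36°

1. ∠DHF = 50°  [P on ray HF]
2. ∠DFH = 94°  [A on FD, P on FH]
3. ∠FDH = 36°  [△FDH]
4. ∠ADH = 36°  [A on ray DF]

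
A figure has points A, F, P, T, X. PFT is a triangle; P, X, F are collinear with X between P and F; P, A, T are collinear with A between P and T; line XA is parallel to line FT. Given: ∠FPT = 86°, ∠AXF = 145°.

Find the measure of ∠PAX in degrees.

∠PAX = 59°

1. ∠APX = 86°  [X on PF, A on PT]
2. ∠AXP = 35°  [linear pair at X on PF]
3. ∠PAX = 59°  [△PXA]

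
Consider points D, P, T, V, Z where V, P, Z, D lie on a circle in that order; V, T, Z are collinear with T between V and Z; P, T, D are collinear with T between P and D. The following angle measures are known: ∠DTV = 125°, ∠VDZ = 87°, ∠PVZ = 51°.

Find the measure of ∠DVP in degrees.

1. ∠PTZ = 125°  [vertical angles at T]
2. ∠VPZ = 93°  [cyclic VPZD, opposite ∠P+∠D]
3. ∠PDZ = 51°  [same arc PZ]
4. ∠PZV = 36°  [△VPZ]
5. ∠DPZ = 19°  [△PTZ]
6. ∠DZP = 110°  [△PZD]
7. ∠DVP = 70°  [cyclic VPZD, opposite ∠V+∠Z]

∠DVP = 70°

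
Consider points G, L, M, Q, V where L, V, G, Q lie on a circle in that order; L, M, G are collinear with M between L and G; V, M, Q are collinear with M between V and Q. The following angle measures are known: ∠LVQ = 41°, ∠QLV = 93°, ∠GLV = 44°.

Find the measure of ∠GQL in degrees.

1. ∠LQV = 46°  [△LVQ]
2. ∠LGV = 46°  [same arc LV]
3. ∠GVL = 90°  [△LVG]
4. ∠GQL = 90°  [cyclic LVGQ, opposite ∠V+∠Q]

∠GQL = 90°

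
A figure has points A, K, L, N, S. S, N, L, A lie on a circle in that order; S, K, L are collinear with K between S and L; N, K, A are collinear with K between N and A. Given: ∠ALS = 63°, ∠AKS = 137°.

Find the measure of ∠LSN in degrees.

1. ∠ANS = 63°  [same arc SA]
2. ∠LKN = 137°  [vertical angles at K]
3. ∠NKS = 43°  [linear pair at K on SL]
4. ∠LSN = 74°  [△SKN]

∠LSN = 74°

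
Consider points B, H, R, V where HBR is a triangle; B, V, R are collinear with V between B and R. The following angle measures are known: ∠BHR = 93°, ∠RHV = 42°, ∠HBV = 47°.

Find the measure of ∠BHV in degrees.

∠BHV = 51°

1. ∠HBR = 47°  [V on ray BR]
2. ∠BRH = 40°  [△HBR]
3. ∠HRV = 40°  [V on ray RB]
4. ∠HVR = 98°  [△HVR]
5. ∠BVH = 82°  [linear pair at V on BR]
6. ∠BHV = 51°  [△HBV]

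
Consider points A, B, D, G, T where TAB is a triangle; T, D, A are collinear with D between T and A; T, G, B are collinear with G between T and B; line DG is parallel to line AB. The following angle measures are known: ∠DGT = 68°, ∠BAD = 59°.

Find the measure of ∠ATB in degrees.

1. ∠ABT = 68°  [DG∥AB, corresponding at G]
2. ∠BAT = 59°  [D on ray AT]
3. ∠ATB = 53°  [△TAB]

∠ATB = 53°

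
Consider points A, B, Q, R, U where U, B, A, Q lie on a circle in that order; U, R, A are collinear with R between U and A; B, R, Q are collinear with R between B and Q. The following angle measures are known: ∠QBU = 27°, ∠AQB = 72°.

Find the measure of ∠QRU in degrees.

1. ∠QAU = 27°  [same arc UQ]
2. ∠ARQ = 81°  [△ARQ]
3. ∠QRU = 99°  [linear pair at R on UA]

∠QRU = 99°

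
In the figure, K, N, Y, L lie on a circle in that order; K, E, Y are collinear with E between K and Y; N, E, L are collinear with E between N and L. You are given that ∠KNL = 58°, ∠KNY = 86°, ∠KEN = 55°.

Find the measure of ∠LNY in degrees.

1. ∠NKY = 67°  [△KEN]
2. ∠KYN = 27°  [△KNY]
3. ∠NEY = 125°  [linear pair at E on KY]
4. ∠LNY = 28°  [△NEY]

∠LNY = 28°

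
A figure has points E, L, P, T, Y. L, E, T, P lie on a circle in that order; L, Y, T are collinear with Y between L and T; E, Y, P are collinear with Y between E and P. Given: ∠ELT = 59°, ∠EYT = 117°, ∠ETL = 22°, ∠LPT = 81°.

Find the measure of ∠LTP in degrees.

1. ∠EPT = 59°  [same arc ET]
2. ∠LYP = 117°  [vertical angles at Y]
3. ∠PYT = 63°  [linear pair at Y on LT]
4. ∠LTP = 58°  [△TYP]

∠LTP = 58°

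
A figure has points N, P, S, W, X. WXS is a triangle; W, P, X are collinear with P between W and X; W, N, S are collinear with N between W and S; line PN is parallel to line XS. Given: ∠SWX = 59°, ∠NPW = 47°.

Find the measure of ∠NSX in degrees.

∠NSX = 74°

1. ∠NWP = 59°  [P on WX, N on WS]
2. ∠PNW = 74°  [△WPN]
3. ∠PNS = 106°  [linear pair at N on WS]
4. ∠NSX = 74°  [PN∥XS, co-interior at S–N]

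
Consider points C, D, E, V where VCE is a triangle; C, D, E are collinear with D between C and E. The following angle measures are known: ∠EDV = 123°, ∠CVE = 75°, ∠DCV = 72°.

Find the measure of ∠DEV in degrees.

1. ∠ECV = 72°  [D on ray CE]
2. ∠CEV = 33°  [△VCE]
3. ∠DEV = 33°  [D on ray EC]

∠DEV = 33°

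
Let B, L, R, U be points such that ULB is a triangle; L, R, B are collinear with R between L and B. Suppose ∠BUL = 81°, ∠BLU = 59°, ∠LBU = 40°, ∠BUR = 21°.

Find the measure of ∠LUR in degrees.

1. ∠RLU = 59°  [R on ray LB]
2. ∠RBU = 40°  [R on ray BL]
3. ∠BRU = 119°  [△URB]
4. ∠LRU = 61°  [linear pair at R on LB]
5. ∠LUR = 60°  [△ULR]

∠LUR = 60°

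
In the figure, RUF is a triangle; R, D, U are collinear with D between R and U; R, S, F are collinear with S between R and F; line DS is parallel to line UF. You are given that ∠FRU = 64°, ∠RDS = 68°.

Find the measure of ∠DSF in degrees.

1. ∠DRS = 64°  [D on RU, S on RF]
2. ∠DSR = 48°  [△RDS]
3. ∠DSF = 132°  [linear pair at S on RF]

∠DSF = 132°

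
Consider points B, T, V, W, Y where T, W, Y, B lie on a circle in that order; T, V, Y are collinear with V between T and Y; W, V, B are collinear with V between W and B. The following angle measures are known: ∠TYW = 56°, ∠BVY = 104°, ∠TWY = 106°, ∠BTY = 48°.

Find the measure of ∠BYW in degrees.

∠BYW = 114°

1. ∠WTY = 18°  [△TWY]
2. ∠BWY = 48°  [same arc YB]
3. ∠WBY = 18°  [same arc WY]
4. ∠BYW = 114°  [△WYB]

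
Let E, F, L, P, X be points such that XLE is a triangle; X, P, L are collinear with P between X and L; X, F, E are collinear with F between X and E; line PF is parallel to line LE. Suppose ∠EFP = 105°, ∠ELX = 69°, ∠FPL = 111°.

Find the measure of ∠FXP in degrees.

1. ∠PFX = 75°  [linear pair at F on XE]
2. ∠FPX = 69°  [PF∥LE, corresponding at P]
3. ∠FXP = 36°  [△XPF]

∠FXP = 36°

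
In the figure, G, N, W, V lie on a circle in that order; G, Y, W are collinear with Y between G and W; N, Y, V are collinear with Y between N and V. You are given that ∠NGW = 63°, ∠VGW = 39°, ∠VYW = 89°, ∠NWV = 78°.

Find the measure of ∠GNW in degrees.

1. ∠NVW = 63°  [same arc NW]
2. ∠GWV = 28°  [△WYV]
3. ∠GVW = 113°  [△GWV]
4. ∠GNW = 67°  [cyclic GNWV, opposite ∠N+∠V]

∠GNW = 67°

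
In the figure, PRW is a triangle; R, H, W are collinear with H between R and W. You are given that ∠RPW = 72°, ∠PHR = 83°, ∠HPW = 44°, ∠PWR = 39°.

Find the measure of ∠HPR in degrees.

∠HPR = 28°

1. ∠PRW = 69°  [△PRW]
2. ∠HRP = 69°  [H on ray RW]
3. ∠HPR = 28°  [△PRH]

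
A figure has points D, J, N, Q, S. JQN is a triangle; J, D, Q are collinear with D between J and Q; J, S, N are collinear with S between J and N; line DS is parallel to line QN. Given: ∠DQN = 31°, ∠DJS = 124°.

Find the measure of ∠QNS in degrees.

∠QNS = 25°

1. ∠JQN = 31°  [D on ray QJ]
2. ∠NJQ = 124°  [D on JQ, S on JN]
3. ∠JNQ = 25°  [△JQN]
4. ∠QNS = 25°  [S on ray NJ]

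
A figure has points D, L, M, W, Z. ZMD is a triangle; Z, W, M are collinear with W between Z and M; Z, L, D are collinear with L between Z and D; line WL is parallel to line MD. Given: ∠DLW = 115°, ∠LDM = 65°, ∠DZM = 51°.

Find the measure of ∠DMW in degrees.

∠DMW = 64°

1. ∠MDZ = 65°  [L on ray DZ]
2. ∠DMZ = 64°  [△ZMD]
3. ∠DMW = 64°  [W on ray MZ]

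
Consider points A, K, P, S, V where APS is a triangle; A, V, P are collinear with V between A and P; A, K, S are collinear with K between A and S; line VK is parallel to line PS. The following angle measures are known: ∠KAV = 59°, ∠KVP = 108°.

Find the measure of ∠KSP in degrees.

1. ∠AVK = 72°  [linear pair at V on AP]
2. ∠AKV = 49°  [△AVK]
3. ∠SKV = 131°  [linear pair at K on AS]
4. ∠KSP = 49°  [VK∥PS, co-interior at S–K]

∠KSP = 49°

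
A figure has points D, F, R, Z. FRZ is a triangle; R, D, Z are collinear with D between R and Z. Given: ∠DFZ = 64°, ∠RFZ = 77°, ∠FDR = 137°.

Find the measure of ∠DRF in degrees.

1. ∠FDZ = 43°  [linear pair at D on RZ]
2. ∠DZF = 73°  [△FDZ]
3. ∠FZR = 73°  [D on ray ZR]
4. ∠FRZ = 30°  [△FRZ]
5. ∠DRF = 30°  [D on ray RZ]

∠DRF = 30°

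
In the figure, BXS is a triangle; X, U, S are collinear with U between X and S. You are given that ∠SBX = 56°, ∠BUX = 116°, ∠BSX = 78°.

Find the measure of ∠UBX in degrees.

1. ∠BXS = 46°  [△BXS]
2. ∠BXU = 46°  [U on ray XS]
3. ∠UBX = 18°  [△BXU]

∠UBX = 18°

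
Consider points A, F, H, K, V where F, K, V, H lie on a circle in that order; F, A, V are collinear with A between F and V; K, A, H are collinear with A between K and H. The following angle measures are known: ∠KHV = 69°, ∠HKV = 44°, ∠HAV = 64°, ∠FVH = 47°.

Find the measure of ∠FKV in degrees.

1. ∠HFV = 44°  [same arc VH]
2. ∠FHV = 89°  [△FVH]
3. ∠FKV = 91°  [cyclic FKVH, opposite ∠K+∠H]

∠FKV = 91°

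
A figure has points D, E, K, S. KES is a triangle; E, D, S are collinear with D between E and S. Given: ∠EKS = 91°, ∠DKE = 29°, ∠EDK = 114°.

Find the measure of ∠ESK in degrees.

1. ∠DEK = 37°  [△KED]
2. ∠KES = 37°  [D on ray ES]
3. ∠ESK = 52°  [△KES]

∠ESK = 52°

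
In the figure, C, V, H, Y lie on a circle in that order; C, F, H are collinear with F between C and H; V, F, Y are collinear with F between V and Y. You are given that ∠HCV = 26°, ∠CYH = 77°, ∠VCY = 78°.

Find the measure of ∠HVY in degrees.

∠HVY = 52°

1. ∠HYV = 26°  [same arc VH]
2. ∠VHY = 102°  [cyclic CVHY, opposite ∠C+∠H]
3. ∠HVY = 52°  [△VHY]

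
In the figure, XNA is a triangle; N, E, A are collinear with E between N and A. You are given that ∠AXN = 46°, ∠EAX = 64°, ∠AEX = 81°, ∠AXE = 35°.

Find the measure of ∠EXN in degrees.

∠EXN = 11°

1. ∠NAX = 64°  [E on ray AN]
2. ∠NEX = 99°  [linear pair at E on NA]
3. ∠ANX = 70°  [△XNA]
4. ∠ENX = 70°  [E on ray NA]
5. ∠EXN = 11°  [△XNE]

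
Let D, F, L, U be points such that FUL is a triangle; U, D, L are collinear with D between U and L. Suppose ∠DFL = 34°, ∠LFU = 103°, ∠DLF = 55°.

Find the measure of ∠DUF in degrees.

∠DUF = 22°

1. ∠FLU = 55°  [D on ray LU]
2. ∠FUL = 22°  [△FUL]
3. ∠DUF = 22°  [D on ray UL]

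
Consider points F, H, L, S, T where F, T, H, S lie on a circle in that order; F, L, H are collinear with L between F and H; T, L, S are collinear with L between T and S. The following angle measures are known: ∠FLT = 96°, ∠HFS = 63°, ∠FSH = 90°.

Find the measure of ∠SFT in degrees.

∠SFT = 120°

1. ∠HLS = 96°  [vertical angles at L]
2. ∠HTS = 63°  [same arc HS]
3. ∠FHS = 27°  [△FHS]
4. ∠HST = 57°  [△HLS]
5. ∠SHT = 60°  [△THS]
6. ∠SFT = 120°  [cyclic FTHS, opposite ∠F+∠H]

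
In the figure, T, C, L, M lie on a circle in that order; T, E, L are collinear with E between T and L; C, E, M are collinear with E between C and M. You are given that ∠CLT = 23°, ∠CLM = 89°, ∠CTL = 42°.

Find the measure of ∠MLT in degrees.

1. ∠CMT = 23°  [same arc TC]
2. ∠CTM = 91°  [cyclic TCLM, opposite ∠T+∠L]
3. ∠MCT = 66°  [△TCM]
4. ∠MLT = 66°  [same arc TM]

∠MLT = 66°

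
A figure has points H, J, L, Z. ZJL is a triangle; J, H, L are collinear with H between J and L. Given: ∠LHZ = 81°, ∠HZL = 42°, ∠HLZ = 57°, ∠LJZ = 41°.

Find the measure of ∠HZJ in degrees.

1. ∠JHZ = 99°  [linear pair at H on JL]
2. ∠HJZ = 41°  [H on ray JL]
3. ∠HZJ = 40°  [△ZJH]

∠HZJ = 40°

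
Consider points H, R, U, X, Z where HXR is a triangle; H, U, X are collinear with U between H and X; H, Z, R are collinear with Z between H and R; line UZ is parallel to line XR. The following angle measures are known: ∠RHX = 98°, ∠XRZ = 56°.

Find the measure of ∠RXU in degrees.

∠RXU = 26°

1. ∠HRX = 56°  [Z on ray RH]
2. ∠HXR = 26°  [△HXR]
3. ∠RXU = 26°  [U on ray XH]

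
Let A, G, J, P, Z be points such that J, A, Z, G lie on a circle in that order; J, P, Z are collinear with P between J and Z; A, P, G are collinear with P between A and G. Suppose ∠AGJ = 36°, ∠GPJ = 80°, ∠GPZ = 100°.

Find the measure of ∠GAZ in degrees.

∠GAZ = 64°

1. ∠AZJ = 36°  [same arc JA]
2. ∠APZ = 80°  [vertical angles at P]
3. ∠GAZ = 64°  [△APZ]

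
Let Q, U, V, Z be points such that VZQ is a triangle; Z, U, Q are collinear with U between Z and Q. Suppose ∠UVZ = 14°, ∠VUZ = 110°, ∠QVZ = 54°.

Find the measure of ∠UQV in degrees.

∠UQV = 70°

1. ∠UZV = 56°  [△VZU]
2. ∠QZV = 56°  [U on ray ZQ]
3. ∠VQZ = 70°  [△VZQ]
4. ∠UQV = 70°  [U on ray QZ]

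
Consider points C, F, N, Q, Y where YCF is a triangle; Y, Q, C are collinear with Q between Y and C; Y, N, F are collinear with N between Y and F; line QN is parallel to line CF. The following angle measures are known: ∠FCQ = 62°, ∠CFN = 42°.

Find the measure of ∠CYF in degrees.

1. ∠FCY = 62°  [Q on ray CY]
2. ∠CFY = 42°  [N on ray FY]
3. ∠CYF = 76°  [△YCF]

∠CYF = 76°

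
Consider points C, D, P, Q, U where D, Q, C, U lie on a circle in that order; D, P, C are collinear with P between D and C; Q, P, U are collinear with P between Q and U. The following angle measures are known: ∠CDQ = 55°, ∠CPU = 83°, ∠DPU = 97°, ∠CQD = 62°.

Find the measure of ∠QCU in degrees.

∠QCU = 105°

1. ∠CUQ = 55°  [same arc QC]
2. ∠DCQ = 63°  [△DQC]
3. ∠CPQ = 97°  [vertical angles at P]
4. ∠CQU = 20°  [△QPC]
5. ∠QCU = 105°  [△QCU]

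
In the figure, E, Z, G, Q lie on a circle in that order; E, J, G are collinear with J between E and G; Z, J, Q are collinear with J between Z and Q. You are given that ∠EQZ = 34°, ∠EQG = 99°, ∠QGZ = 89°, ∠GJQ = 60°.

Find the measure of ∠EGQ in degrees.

1. ∠QEZ = 91°  [cyclic EZGQ, opposite ∠E+∠G]
2. ∠EZQ = 55°  [△EZQ]
3. ∠EGQ = 55°  [same arc EQ]

∠EGQ = 55°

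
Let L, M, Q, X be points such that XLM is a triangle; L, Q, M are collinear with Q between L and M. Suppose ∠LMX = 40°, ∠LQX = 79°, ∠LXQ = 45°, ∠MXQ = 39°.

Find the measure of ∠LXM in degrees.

1. ∠QLX = 56°  [△XLQ]
2. ∠MLX = 56°  [Q on ray LM]
3. ∠LXM = 84°  [△XLM]

∠LXM = 84°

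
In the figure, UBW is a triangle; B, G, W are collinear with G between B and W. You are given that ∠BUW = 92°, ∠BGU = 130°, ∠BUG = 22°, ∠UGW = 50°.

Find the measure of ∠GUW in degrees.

∠GUW = 70°

1. ∠GBU = 28°  [△UBG]
2. ∠UBW = 28°  [G on ray BW]
3. ∠BWU = 60°  [△UBW]
4. ∠GWU = 60°  [G on ray WB]
5. ∠GUW = 70°  [△UGW]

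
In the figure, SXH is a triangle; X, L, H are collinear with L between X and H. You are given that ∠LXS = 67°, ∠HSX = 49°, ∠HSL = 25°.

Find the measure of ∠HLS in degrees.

1. ∠HXS = 67°  [L on ray XH]
2. ∠SHX = 64°  [△SXH]
3. ∠LHS = 64°  [L on ray HX]
4. ∠HLS = 91°  [△SLH]

∠HLS = 91°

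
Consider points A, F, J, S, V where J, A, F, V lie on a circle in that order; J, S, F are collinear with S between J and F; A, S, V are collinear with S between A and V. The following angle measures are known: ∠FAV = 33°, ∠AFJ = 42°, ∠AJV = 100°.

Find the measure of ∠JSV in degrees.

1. ∠FJV = 33°  [same arc FV]
2. ∠AVJ = 42°  [same arc JA]
3. ∠JSV = 105°  [△JSV]

∠JSV = 105°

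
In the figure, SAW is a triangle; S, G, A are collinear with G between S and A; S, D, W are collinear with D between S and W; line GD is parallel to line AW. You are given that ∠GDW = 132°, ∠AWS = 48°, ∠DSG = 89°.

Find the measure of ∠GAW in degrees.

1. ∠GDS = 48°  [linear pair at D on SW]
2. ∠DGS = 43°  [△SGD]
3. ∠AGD = 137°  [linear pair at G on SA]
4. ∠GAW = 43°  [GD∥AW, co-interior at A–G]

∠GAW = 43°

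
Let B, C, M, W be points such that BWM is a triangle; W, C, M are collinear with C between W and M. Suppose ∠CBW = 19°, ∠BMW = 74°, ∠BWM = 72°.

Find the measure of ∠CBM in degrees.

1. ∠BMC = 74°  [C on ray MW]
2. ∠BWC = 72°  [C on ray WM]
3. ∠BCW = 89°  [△BWC]
4. ∠BCM = 91°  [linear pair at C on WM]
5. ∠CBM = 15°  [△BCM]

∠CBM = 15°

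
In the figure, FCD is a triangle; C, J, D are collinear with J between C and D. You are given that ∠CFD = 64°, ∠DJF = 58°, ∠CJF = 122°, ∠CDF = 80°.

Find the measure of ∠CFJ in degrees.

1. ∠DCF = 36°  [△FCD]
2. ∠FCJ = 36°  [J on ray CD]
3. ∠CFJ = 22°  [△FCJ]

∠CFJ = 22°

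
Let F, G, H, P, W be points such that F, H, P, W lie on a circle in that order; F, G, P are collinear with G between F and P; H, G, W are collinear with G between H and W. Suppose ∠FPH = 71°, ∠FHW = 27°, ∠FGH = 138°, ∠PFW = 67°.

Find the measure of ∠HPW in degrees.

1. ∠FWH = 71°  [same arc FH]
2. ∠HFW = 82°  [△FHW]
3. ∠HPW = 98°  [cyclic FHPW, opposite ∠F+∠P]

∠HPW = 98°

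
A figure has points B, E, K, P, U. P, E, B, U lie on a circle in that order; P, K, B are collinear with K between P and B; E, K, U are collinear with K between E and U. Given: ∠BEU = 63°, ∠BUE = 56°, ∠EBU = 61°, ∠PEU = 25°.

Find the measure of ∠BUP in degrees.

1. ∠BPU = 63°  [same arc BU]
2. ∠PBU = 25°  [same arc PU]
3. ∠BUP = 92°  [△PBU]

∠BUP = 92°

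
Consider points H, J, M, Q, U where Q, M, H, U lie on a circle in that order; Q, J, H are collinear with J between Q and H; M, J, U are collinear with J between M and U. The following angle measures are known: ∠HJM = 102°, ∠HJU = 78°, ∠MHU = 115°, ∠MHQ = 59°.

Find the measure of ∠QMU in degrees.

∠QMU = 56°

1. ∠MQU = 65°  [cyclic QMHU, opposite ∠Q+∠H]
2. ∠MUQ = 59°  [same arc QM]
3. ∠QMU = 56°  [△QMU]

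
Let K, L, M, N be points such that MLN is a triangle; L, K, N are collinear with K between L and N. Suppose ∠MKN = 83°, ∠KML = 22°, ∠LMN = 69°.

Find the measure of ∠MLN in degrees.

∠MLN = 61°

1. ∠LKM = 97°  [linear pair at K on LN]
2. ∠KLM = 61°  [△MLK]
3. ∠MLN = 61°  [K on ray LN]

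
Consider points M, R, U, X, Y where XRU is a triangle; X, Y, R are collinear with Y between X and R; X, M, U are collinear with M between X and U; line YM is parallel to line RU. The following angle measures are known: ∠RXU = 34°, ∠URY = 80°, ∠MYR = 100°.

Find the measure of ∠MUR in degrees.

∠MUR = 66°

1. ∠URX = 80°  [Y on ray RX]
2. ∠RUX = 66°  [△XRU]
3. ∠MUR = 66°  [M on ray UX]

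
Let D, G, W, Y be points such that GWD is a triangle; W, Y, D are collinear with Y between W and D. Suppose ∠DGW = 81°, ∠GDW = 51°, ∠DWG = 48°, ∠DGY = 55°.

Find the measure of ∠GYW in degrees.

∠GYW = 106°

1. ∠GDY = 51°  [Y on ray DW]
2. ∠DYG = 74°  [△GYD]
3. ∠GYW = 106°  [linear pair at Y on WD]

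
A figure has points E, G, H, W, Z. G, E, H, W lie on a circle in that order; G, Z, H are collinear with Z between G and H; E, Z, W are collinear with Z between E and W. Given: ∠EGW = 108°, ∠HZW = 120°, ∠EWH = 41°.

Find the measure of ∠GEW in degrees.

∠GEW = 19°

1. ∠EZG = 120°  [vertical angles at Z]
2. ∠EGH = 41°  [same arc EH]
3. ∠GEW = 19°  [△GZE]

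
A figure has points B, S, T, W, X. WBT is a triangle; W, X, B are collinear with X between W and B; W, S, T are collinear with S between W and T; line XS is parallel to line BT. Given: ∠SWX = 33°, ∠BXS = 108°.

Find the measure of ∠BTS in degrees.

1. ∠SXW = 72°  [linear pair at X on WB]
2. ∠WSX = 75°  [△WXS]
3. ∠TSX = 105°  [linear pair at S on WT]
4. ∠BTS = 75°  [XS∥BT, co-interior at T–S]

∠BTS = 75°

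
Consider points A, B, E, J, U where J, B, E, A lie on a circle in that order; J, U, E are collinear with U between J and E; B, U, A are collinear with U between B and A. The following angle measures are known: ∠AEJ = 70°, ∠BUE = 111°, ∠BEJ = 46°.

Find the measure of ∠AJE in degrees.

∠AJE = 23°

1. ∠AUJ = 111°  [vertical angles at U]
2. ∠BAJ = 46°  [same arc JB]
3. ∠AJE = 23°  [△JUA]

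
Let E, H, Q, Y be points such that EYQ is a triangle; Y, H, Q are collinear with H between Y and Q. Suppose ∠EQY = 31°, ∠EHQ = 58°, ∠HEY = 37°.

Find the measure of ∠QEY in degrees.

∠QEY = 128°

1. ∠EHY = 122°  [linear pair at H on YQ]
2. ∠EYH = 21°  [△EYH]
3. ∠EYQ = 21°  [H on ray YQ]
4. ∠QEY = 128°  [△EYQ]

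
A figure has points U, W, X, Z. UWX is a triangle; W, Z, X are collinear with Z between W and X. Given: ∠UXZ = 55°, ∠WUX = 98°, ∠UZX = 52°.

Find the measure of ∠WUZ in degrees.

∠WUZ = 25°

1. ∠UXW = 55°  [Z on ray XW]
2. ∠UWX = 27°  [△UWX]
3. ∠UZW = 128°  [linear pair at Z on WX]
4. ∠UWZ = 27°  [Z on ray WX]
5. ∠WUZ = 25°  [△UWZ]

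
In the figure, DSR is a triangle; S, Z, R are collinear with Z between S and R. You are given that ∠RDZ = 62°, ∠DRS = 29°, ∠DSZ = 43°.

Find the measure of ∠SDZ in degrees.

∠SDZ = 46°

1. ∠DRZ = 29°  [Z on ray RS]
2. ∠DZR = 89°  [△DZR]
3. ∠DZS = 91°  [linear pair at Z on SR]
4. ∠SDZ = 46°  [△DSZ]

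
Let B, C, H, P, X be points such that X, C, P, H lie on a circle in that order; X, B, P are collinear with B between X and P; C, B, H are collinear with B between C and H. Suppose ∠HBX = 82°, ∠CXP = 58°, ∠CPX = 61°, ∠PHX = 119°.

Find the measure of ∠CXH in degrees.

∠CXH = 95°

1. ∠CBP = 82°  [vertical angles at B]
2. ∠CHP = 58°  [same arc CP]
3. ∠HCP = 37°  [△CBP]
4. ∠CPH = 85°  [△CPH]
5. ∠CXH = 95°  [cyclic XCPH, opposite ∠X+∠P]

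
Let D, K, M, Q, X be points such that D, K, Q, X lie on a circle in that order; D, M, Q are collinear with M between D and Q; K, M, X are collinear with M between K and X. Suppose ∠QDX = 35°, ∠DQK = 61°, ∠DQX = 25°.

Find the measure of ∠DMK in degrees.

1. ∠QKX = 35°  [same arc QX]
2. ∠KMQ = 84°  [△KMQ]
3. ∠DMK = 96°  [linear pair at M on DQ]

∠DMK = 96°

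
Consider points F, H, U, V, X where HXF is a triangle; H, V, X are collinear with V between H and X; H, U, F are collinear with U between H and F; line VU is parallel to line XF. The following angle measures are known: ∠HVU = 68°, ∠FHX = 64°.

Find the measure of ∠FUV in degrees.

∠FUV = 132°

1. ∠FXH = 68°  [VU∥XF, corresponding at V]
2. ∠HFX = 48°  [△HXF]
3. ∠HUV = 48°  [VU∥XF, corresponding at U]
4. ∠FUV = 132°  [linear pair at U on HF]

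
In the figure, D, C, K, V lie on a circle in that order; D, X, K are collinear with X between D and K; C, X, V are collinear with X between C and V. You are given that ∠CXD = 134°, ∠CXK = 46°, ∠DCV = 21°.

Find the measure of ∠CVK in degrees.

1. ∠KXV = 134°  [vertical angles at X]
2. ∠DKV = 21°  [same arc DV]
3. ∠CVK = 25°  [△KXV]

∠CVK = 25°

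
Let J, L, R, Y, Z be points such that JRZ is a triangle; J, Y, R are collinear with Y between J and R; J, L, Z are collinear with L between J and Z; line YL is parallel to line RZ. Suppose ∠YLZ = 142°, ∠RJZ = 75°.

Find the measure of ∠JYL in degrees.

1. ∠JLY = 38°  [linear pair at L on JZ]
2. ∠LJY = 75°  [Y on JR, L on JZ]
3. ∠JYL = 67°  [△JYL]

∠JYL = 67°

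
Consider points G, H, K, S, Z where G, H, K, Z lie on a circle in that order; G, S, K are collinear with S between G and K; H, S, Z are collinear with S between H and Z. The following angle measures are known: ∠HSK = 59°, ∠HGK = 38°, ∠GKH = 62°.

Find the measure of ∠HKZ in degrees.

∠HKZ = 83°

1. ∠KHZ = 59°  [△HSK]
2. ∠HZK = 38°  [same arc HK]
3. ∠HKZ = 83°  [△HKZ]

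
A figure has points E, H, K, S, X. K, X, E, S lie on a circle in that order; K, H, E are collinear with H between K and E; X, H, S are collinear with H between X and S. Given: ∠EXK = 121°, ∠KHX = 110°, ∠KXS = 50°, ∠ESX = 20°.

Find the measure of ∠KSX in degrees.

1. ∠ESK = 59°  [cyclic KXES, opposite ∠X+∠S]
2. ∠EHS = 110°  [vertical angles at H]
3. ∠KES = 50°  [same arc KS]
4. ∠EKS = 71°  [△KES]
5. ∠KHS = 70°  [linear pair at H on KE]
6. ∠KSX = 39°  [△KHS]

∠KSX = 39°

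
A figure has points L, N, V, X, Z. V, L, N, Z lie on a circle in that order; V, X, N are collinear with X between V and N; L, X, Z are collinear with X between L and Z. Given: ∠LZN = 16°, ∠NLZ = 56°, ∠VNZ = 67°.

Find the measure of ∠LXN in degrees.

∠LXN = 83°

1. ∠LVN = 16°  [same arc LN]
2. ∠VLZ = 67°  [same arc VZ]
3. ∠LXV = 97°  [△VXL]
4. ∠LXN = 83°  [linear pair at X on VN]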